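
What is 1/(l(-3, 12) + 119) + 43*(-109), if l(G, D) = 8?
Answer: -595248/127 ≈ -4687.0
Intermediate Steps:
1/(l(-3, 12) + 119) + 43*(-109) = 1/(8 + 119) + 43*(-109) = 1/127 - 4687 = -595248/127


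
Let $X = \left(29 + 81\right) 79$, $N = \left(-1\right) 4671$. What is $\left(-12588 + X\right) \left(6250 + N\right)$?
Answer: $-6154942$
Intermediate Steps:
$N = -4671$
$X = 8690$ ($X = 110 \cdot 79 = 8690$)
$\left(-12588 + X\right) \left(6250 + N\right) = \left(-12588 + 8690\right) \left(6250 - 4671\right) = \left(-3898\right) 1579 = -6154942$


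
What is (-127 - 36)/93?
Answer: -163/93 ≈ -1.7527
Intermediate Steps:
(-127 - 36)/93 = (1/93)*(-163) = -163/93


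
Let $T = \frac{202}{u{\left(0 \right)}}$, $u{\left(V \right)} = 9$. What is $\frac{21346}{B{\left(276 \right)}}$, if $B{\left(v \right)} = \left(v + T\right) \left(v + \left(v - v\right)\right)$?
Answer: $\frac{32019}{123556} \approx 0.25915$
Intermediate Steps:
$T = \frac{202}{9} \approx 22.444$
$B{\left(v \right)} = v \left(\frac{202}{9} + v\right)$ ($B{\left(v \right)} = \left(v + \frac{202}{9}\right) \left(v + \left(v - v\right)\right) = \left(\frac{202}{9} + v\right) \left(v + 0\right) = \left(\frac{202}{9} + v\right) v = v \left(\frac{202}{9} + v\right)$)
$\frac{21346}{B{\left(276 \right)}} = \frac{21346}{\frac{1}{9} \cdot 276 \left(202 + 9 \cdot 276\right)} = \frac{21346}{\frac{1}{9} \cdot 276 \left(202 + 2484\right)} = \frac{21346}{\frac{1}{9} \cdot 276 \cdot 2686} = \frac{21346}{\frac{247112}{3}} = 21346 \cdot \frac{3}{247112} = \frac{32019}{123556}$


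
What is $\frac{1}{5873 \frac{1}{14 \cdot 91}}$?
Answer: $\frac{182}{839} \approx 0.21692$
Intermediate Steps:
$\frac{1}{5873 \frac{1}{14 \cdot 91}} = \frac{1}{5873 \cdot \frac{1}{1274}} = \frac{1}{\frac{839}{182}} = \frac{182}{839}$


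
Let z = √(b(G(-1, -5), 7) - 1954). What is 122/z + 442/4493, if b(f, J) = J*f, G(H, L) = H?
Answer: 442/4493 - 122*I*√1961/1961 ≈ 0.098375 - 2.755*I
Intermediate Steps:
z = I*√1961 (z = √(7*(-1) - 1954) = √(-7 - 1954) = √(-1961) = I*√1961 ≈ 44.283*I)
122/z + 442/4493 = 122/((I*√1961)) + 442/4493 = 122*(-I*√1961/1961) + 442*(1/4493) = -122*I*√1961/1961 + 442/4493 = 442/4493 - 122*I*√1961/1961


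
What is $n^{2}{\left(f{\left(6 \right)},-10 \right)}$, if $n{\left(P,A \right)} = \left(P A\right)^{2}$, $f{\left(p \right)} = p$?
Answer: $12960000$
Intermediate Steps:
$n{\left(P,A \right)} = A^{2} P^{2}$ ($n{\left(P,A \right)} = \left(A P\right)^{2} = A^{2} P^{2}$)
$n^{2}{\left(f{\left(6 \right)},-10 \right)} = \left(\left(-10\right)^{2} \cdot 6^{2}\right)^{2} = \left(100 \cdot 36\right)^{2} = 3600^{2} = 12960000$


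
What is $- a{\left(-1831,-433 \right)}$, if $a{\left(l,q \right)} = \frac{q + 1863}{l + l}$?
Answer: $\frac{715}{1831} \approx 0.3905$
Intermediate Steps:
$a{\left(l,q \right)} = \frac{1863 + q}{2 l}$
$- a{\left(-1831,-433 \right)} = - \frac{1863 - 433}{2 \left(-1831\right)} = - \frac{\left(-1\right) 1430}{2 \cdot 1831} = \left(-1\right) \left(- \frac{715}{1831}\right) = \frac{715}{1831}$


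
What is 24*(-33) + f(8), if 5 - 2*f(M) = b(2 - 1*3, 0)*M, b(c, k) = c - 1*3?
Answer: -1547/2 ≈ -773.50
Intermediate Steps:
b(c, k) = -3 + c (b(c, k) = c - 3 = -3 + c)
f(M) = 5/2 + 2*M (f(M) = 5/2 - (-3 + (2 - 1*3))*M/2 = 5/2 - (-3 + (2 - 3))*M/2 = 5/2 - (-3 - 1)*M/2 = 5/2 - (-2)*M = 5/2 + 2*M)
24*(-33) + f(8) = 24*(-33) + (5/2 + 2*8) = -792 + (5/2 + 16) = -792 + 37/2 = -1547/2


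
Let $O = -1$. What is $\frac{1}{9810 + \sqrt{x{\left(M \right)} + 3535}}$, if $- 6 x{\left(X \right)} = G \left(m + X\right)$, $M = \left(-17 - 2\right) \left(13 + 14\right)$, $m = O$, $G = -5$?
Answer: $\frac{2943}{28869898} - \frac{\sqrt{6990}}{144349490} \approx 0.00010136$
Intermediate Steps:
$m = -1$
$M = -513$ ($M = \left(-19\right) 27 = -513$)
$x{\left(X \right)} = - \frac{5}{6} + \frac{5 X}{6}$ ($x{\left(X \right)} = - \frac{\left(-5\right) \left(-1 + X\right)}{6} = - \frac{5 - 5 X}{6} = - \frac{5}{6} + \frac{5 X}{6}$)
$\frac{1}{9810 + \sqrt{x{\left(M \right)} + 3535}} = \frac{1}{9810 + \sqrt{\left(- \frac{5}{6} + \frac{5}{6} \left(-513\right)\right) + 3535}} = \frac{1}{9810 + \sqrt{\left(- \frac{5}{6} - \frac{855}{2}\right) + 3535}} = \frac{1}{9810 + \sqrt{- \frac{1285}{3} + 3535}} = \frac{1}{9810 + \sqrt{\frac{9320}{3}}} = \frac{1}{9810 + \frac{2 \sqrt{6990}}{3}}$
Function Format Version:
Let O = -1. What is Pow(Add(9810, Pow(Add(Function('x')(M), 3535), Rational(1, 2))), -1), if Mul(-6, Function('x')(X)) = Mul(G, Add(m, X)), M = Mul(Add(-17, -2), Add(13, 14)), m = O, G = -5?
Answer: Add(Rational(2943, 28869898), Mul(Rational(-1, 144349490), Pow(6990, Rational(1, 2)))) ≈ 0.00010136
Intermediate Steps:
m = -1
M = -513 (M = Mul(-19, 27) = -513)
Function('x')(X) = Add(Rational(-5, 6), Mul(Rational(5, 6), X)) (Function('x')(X) = Mul(Rational(-1, 6), Mul(-5, Add(-1, X))) = Mul(Rational(-1, 6), Add(5, Mul(-5, X))) = Add(Rational(-5, 6), Mul(Rational(5, 6), X)))
Pow(Add(9810, Pow(Add(Function('x')(M), 3535), Rational(1, 2))), -1) = Pow(Add(9810, Pow(Add(Add(Rational(-5, 6), Mul(Rational(5, 6), -513)), 3535), Rational(1, 2))), -1) = Pow(Add(9810, Pow(Add(Add(Rational(-5, 6), Rational(-855, 2)), 3535), Rational(1, 2))), -1) = Pow(Add(9810, Pow(Add(Rational(-1285, 3), 3535), Rational(1, 2))), -1) = Pow(Add(9810, Pow(Rational(9320, 3), Rational(1, 2))), -1) = Pow(Add(9810, Mul(Rational(2, 3), Pow(6990, Rational(1, 2)))), -1)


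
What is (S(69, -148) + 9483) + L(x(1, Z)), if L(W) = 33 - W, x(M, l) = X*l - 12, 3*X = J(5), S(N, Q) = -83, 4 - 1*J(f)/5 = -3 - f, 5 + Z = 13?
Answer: 9285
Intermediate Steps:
Z = 8 (Z = -5 + 13 = 8)
J(f) = 35 + 5*f (J(f) = 20 - 5*(-3 - f) = 20 + (15 + 5*f) = 35 + 5*f)
X = 20 (X = (35 + 5*5)/3 = (35 + 25)/3 = (⅓)*60 = 20)
x(M, l) = -12 + 20*l (x(M, l) = 20*l - 12 = -12 + 20*l)
(S(69, -148) + 9483) + L(x(1, Z)) = (-83 + 9483) + (33 - (-12 + 20*8)) = 9400 + (33 - (-12 + 160)) = 9400 + (33 - 1*148) = 9400 + (33 - 148) = 9400 - 115 = 9285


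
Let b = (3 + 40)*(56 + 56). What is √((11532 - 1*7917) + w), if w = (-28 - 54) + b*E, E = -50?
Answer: 3*I*√26363 ≈ 487.1*I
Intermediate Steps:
b = 4816 (b = 43*112 = 4816)
w = -240882 (w = (-28 - 54) + 4816*(-50) = -82 - 240800 = -240882)
√((11532 - 1*7917) + w) = √((11532 - 1*7917) - 240882) = √((11532 - 7917) - 240882) = √(3615 - 240882) = √(-237267) = 3*I*√26363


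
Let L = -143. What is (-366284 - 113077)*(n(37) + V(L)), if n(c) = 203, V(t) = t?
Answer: -28761660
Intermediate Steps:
(-366284 - 113077)*(n(37) + V(L)) = (-366284 - 113077)*(203 - 143) = -479361*60 = -28761660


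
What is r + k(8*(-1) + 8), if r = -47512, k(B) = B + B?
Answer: -47512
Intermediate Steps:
k(B) = 2*B
r + k(8*(-1) + 8) = -47512 + 2*(8*(-1) + 8) = -47512 + 2*(-8 + 8) = -47512 + 2*0 = -47512 + 0 = -47512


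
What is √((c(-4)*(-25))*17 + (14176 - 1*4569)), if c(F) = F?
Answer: √11307 ≈ 106.33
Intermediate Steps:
√((c(-4)*(-25))*17 + (14176 - 1*4569)) = √(-4*(-25)*17 + (14176 - 1*4569)) = √(100*17 + (14176 - 4569)) = √(1700 + 9607) = √11307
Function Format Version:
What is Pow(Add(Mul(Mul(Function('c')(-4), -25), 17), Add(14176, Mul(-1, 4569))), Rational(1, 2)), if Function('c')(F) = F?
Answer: Pow(11307, Rational(1, 2)) ≈ 106.33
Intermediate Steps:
Pow(Add(Mul(Mul(Function('c')(-4), -25), 17), Add(14176, Mul(-1, 4569))), Rational(1, 2)) = Pow(Add(Mul(Mul(-4, -25), 17), Add(14176, Mul(-1, 4569))), Rational(1, 2)) = Pow(Add(Mul(100, 17), Add(14176, -4569)), Rational(1, 2)) = Pow(Add(1700, 9607), Rational(1, 2)) = Pow(11307, Rational(1, 2))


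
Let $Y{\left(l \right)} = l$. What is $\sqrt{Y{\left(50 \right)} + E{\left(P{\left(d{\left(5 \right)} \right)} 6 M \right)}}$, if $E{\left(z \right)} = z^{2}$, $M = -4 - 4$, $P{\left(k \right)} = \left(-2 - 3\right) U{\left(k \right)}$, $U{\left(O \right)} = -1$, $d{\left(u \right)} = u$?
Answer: $5 \sqrt{2306} \approx 240.1$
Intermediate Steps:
$P{\left(k \right)} = 5$ ($P{\left(k \right)} = \left(-2 - 3\right) \left(-1\right) = \left(-5\right) \left(-1\right) = 5$)
$M = -8$ ($M = -4 - 4 = -8$)
$\sqrt{Y{\left(50 \right)} + E{\left(P{\left(d{\left(5 \right)} \right)} 6 M \right)}} = \sqrt{50 + \left(5 \cdot 6 \left(-8\right)\right)^{2}} = \sqrt{50 + \left(30 \left(-8\right)\right)^{2}} = \sqrt{50 + \left(-240\right)^{2}} = \sqrt{50 + 57600} = \sqrt{57650} = 5 \sqrt{2306}$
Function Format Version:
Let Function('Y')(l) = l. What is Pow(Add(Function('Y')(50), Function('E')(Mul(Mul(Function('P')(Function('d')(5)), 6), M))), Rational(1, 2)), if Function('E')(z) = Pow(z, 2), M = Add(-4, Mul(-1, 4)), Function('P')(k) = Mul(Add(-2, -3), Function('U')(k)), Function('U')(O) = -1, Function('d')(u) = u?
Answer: Mul(5, Pow(2306, Rational(1, 2))) ≈ 240.10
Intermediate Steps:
Function('P')(k) = 5 (Function('P')(k) = Mul(Add(-2, -3), -1) = Mul(-5, -1) = 5)
M = -8 (M = Add(-4, -4) = -8)
Pow(Add(Function('Y')(50), Function('E')(Mul(Mul(Function('P')(Function('d')(5)), 6), M))), Rational(1, 2)) = Pow(Add(50, Pow(Mul(Mul(5, 6), -8), 2)), Rational(1, 2)) = Pow(Add(50, Pow(Mul(30, -8), 2)), Rational(1, 2)) = Pow(Add(50, Pow(-240, 2)), Rational(1, 2)) = Pow(Add(50, 57600), Rational(1, 2)) = Pow(57650, Rational(1, 2)) = Mul(5, Pow(2306, Rational(1, 2)))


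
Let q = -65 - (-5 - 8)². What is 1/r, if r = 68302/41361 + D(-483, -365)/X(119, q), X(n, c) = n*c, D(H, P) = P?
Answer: 22583106/37588907 ≈ 0.60079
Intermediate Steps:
q = -234 (q = -65 - 1*(-13)² = -65 - 1*169 = -65 - 169 = -234)
X(n, c) = c*n
r = 37588907/22583106 (r = 68302/41361 - 365/((-234*119)) = 68302*(1/41361) - 365/(-27846) = 68302/41361 - 365*(-1/27846) = 68302/41361 + 365/27846 = 37588907/22583106 ≈ 1.6645)
1/r = 1/(37588907/22583106) = 22583106/37588907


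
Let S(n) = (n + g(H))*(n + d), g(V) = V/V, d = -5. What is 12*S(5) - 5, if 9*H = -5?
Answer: -5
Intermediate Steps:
H = -5/9 (H = (⅑)*(-5) = -5/9 ≈ -0.55556)
g(V) = 1
S(n) = (1 + n)*(-5 + n) (S(n) = (n + 1)*(n - 5) = (1 + n)*(-5 + n))
12*S(5) - 5 = 12*(-5 + 5² - 4*5) - 5 = 12*(-5 + 25 - 20) - 5 = 12*0 - 5 = 0 - 5 = -5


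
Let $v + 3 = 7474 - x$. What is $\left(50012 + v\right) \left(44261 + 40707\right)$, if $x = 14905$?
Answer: $3617767504$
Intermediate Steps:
$v = -7434$ ($v = -3 + \left(7474 - 14905\right) = -3 - 7431 = -7434$)
$\left(50012 + v\right) \left(44261 + 40707\right) = \left(50012 - 7434\right) \left(44261 + 40707\right) = 42578 \cdot 84968 = 3617767504$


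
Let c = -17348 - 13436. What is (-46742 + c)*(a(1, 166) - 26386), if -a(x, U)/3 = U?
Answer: 2084208984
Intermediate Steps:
a(x, U) = -3*U
c = -30784
(-46742 + c)*(a(1, 166) - 26386) = (-46742 - 30784)*(-3*166 - 26386) = -77526*(-498 - 26386) = -77526*(-26884) = 2084208984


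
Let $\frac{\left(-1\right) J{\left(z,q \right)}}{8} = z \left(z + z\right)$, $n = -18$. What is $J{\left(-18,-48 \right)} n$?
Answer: $93312$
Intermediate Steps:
$J{\left(z,q \right)} = - 16 z^{2}$ ($J{\left(z,q \right)} = - 8 z \left(z + z\right) = - 8 z 2 z = - 8 \cdot 2 z^{2} = - 16 z^{2}$)
$J{\left(-18,-48 \right)} n = - 16 \left(-18\right)^{2} \left(-18\right) = \left(-16\right) 324 \left(-18\right) = \left(-5184\right) \left(-18\right) = 93312$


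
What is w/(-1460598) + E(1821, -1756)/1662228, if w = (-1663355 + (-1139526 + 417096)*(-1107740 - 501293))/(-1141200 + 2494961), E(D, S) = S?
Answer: -161305499304665779/273893703068875482 ≈ -0.58893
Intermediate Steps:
w = 1162412046835/1353761 (w = (-1663355 - 722430*(-1609033))/1353761 = (-1663355 + 1162413710190)*(1/1353761) = 1162412046835*(1/1353761) = 1162412046835/1353761 ≈ 8.5865e+5)
w/(-1460598) + E(1821, -1756)/1662228 = (1162412046835/1353761)/(-1460598) - 1756/1662228 = (1162412046835/1353761)*(-1/1460598) - 1756*1/1662228 = -1162412046835/1977300609078 - 439/415557 = -161305499304665779/273893703068875482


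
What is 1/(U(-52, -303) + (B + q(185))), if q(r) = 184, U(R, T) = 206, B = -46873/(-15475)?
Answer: 15475/6082123 ≈ 0.0025443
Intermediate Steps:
B = 46873/15475 (B = -46873*(-1/15475) = 46873/15475 ≈ 3.0289)
1/(U(-52, -303) + (B + q(185))) = 1/(206 + (46873/15475 + 184)) = 1/(206 + 2894273/15475) = 1/(6082123/15475) = 15475/6082123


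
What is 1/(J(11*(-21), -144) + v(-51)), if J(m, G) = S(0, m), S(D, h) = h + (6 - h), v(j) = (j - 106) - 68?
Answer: -1/219 ≈ -0.0045662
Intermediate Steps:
v(j) = -174 + j (v(j) = (-106 + j) - 68 = -174 + j)
S(D, h) = 6
J(m, G) = 6
1/(J(11*(-21), -144) + v(-51)) = 1/(6 + (-174 - 51)) = 1/(6 - 225) = 1/(-219) = -1/219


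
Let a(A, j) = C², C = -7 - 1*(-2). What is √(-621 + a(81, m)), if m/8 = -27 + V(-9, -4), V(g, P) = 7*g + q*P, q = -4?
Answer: 2*I*√149 ≈ 24.413*I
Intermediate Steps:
C = -5 (C = -7 + 2 = -5)
V(g, P) = -4*P + 7*g (V(g, P) = 7*g - 4*P = -4*P + 7*g)
m = -592 (m = 8*(-27 + (-4*(-4) + 7*(-9))) = 8*(-27 + (16 - 63)) = 8*(-27 - 47) = 8*(-74) = -592)
a(A, j) = 25 (a(A, j) = (-5)² = 25)
√(-621 + a(81, m)) = √(-621 + 25) = √(-596) = 2*I*√149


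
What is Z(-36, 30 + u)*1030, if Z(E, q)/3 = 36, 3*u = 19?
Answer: 111240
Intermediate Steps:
u = 19/3 (u = (⅓)*19 = 19/3 ≈ 6.3333)
Z(E, q) = 108 (Z(E, q) = 3*36 = 108)
Z(-36, 30 + u)*1030 = 108*1030 = 111240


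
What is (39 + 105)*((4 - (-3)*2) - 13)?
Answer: -432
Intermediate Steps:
(39 + 105)*((4 - (-3)*2) - 13) = 144*((4 - 3*(-2)) - 13) = 144*((4 + 6) - 13) = 144*(10 - 13) = 144*(-3) = -432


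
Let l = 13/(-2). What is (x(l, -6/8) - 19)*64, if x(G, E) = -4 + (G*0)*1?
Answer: -1472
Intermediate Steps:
l = -13/2 (l = 13*(-½) = -13/2 ≈ -6.5000)
x(G, E) = -4 (x(G, E) = -4 + 0*1 = -4 + 0 = -4)
(x(l, -6/8) - 19)*64 = (-4 - 19)*64 = -23*64 = -1472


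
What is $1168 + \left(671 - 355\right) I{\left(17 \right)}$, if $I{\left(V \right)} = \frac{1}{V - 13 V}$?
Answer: $\frac{59489}{51} \approx 1166.5$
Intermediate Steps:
$I{\left(V \right)} = - \frac{1}{12 V}$ ($I{\left(V \right)} = \frac{1}{\left(-12\right) V} = - \frac{1}{12 V}$)
$1168 + \left(671 - 355\right) I{\left(17 \right)} = 1168 + \left(671 - 355\right) \left(- \frac{1}{12 \cdot 17}\right) = 1168 + 316 \left(\left(- \frac{1}{12}\right) \frac{1}{17}\right) = 1168 + 316 \left(- \frac{1}{204}\right) = 1168 - \frac{79}{51} = \frac{59489}{51}$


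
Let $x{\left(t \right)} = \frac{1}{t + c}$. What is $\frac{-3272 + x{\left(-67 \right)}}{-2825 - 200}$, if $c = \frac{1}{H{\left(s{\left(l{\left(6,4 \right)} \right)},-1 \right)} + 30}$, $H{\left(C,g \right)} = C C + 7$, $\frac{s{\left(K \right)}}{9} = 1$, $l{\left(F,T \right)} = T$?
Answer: $\frac{25865278}{23912625} \approx 1.0817$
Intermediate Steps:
$s{\left(K \right)} = 9$ ($s{\left(K \right)} = 9 \cdot 1 = 9$)
$H{\left(C,g \right)} = 7 + C^{2}$ ($H{\left(C,g \right)} = C^{2} + 7 = 7 + C^{2}$)
$c = \frac{1}{118}$ ($c = \frac{1}{\left(7 + 9^{2}\right) + 30} = \frac{1}{\left(7 + 81\right) + 30} = \frac{1}{88 + 30} = \frac{1}{118} \approx 0.0084746$)
$x{\left(t \right)} = \frac{1}{\frac{1}{118} + t}$ ($x{\left(t \right)} = \frac{1}{t + \frac{1}{118}} = \frac{1}{\frac{1}{118} + t}$)
$\frac{-3272 + x{\left(-67 \right)}}{-2825 - 200} = \frac{-3272 + \frac{118}{1 + 118 \left(-67\right)}}{-2825 - 200} = \frac{-3272 + \frac{118}{1 - 7906}}{-3025} = \left(-3272 + \frac{118}{-7905}\right) \left(- \frac{1}{3025}\right) = \left(-3272 + 118 \left(- \frac{1}{7905}\right)\right) \left(- \frac{1}{3025}\right) = \left(-3272 - \frac{118}{7905}\right) \left(- \frac{1}{3025}\right) = \left(- \frac{25865278}{7905}\right) \left(- \frac{1}{3025}\right) = \frac{25865278}{23912625}$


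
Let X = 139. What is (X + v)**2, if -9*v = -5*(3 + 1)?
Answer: 1615441/81 ≈ 19944.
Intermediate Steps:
v = 20/9 (v = -(-5)*(3 + 1)/9 = -(-5)*4/9 = -1/9*(-20) = 20/9 ≈ 2.2222)
(X + v)**2 = (139 + 20/9)**2 = (1271/9)**2 = 1615441/81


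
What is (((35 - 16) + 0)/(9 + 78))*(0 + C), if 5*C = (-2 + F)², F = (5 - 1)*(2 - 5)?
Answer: 3724/435 ≈ 8.5609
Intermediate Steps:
F = -12 (F = 4*(-3) = -12)
C = 196/5 (C = (-2 - 12)²/5 = (⅕)*(-14)² = (⅕)*196 = 196/5 ≈ 39.200)
(((35 - 16) + 0)/(9 + 78))*(0 + C) = (((35 - 16) + 0)/(9 + 78))*(0 + 196/5) = ((19 + 0)/87)*(196/5) = (19*(1/87))*(196/5) = (19/87)*(196/5) = 3724/435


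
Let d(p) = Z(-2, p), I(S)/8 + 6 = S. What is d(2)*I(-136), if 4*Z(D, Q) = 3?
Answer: -852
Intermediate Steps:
Z(D, Q) = ¾ (Z(D, Q) = (¼)*3 = ¾)
I(S) = -48 + 8*S
d(p) = ¾
d(2)*I(-136) = 3*(-48 + 8*(-136))/4 = 3*(-48 - 1088)/4 = (¾)*(-1136) = -852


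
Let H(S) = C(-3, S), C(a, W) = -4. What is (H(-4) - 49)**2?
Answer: 2809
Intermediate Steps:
H(S) = -4
(H(-4) - 49)**2 = (-4 - 49)**2 = (-53)**2 = 2809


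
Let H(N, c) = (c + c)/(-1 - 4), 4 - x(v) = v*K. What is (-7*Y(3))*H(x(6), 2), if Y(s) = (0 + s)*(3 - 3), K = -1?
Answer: 0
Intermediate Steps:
x(v) = 4 + v (x(v) = 4 - v*(-1) = 4 - (-1)*v = 4 + v)
H(N, c) = -2*c/5 (H(N, c) = (2*c)/(-5) = (2*c)*(-⅕) = -2*c/5)
Y(s) = 0 (Y(s) = s*0 = 0)
(-7*Y(3))*H(x(6), 2) = (-7*0)*(-⅖*2) = 0*(-⅘) = 0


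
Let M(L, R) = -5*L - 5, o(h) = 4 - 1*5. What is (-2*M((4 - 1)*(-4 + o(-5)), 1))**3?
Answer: -2744000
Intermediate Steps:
o(h) = -1 (o(h) = 4 - 5 = -1)
M(L, R) = -5 - 5*L
(-2*M((4 - 1)*(-4 + o(-5)), 1))**3 = (-2*(-5 - 5*(4 - 1)*(-4 - 1)))**3 = (-2*(-5 - 15*(-5)))**3 = (-2*(-5 - 5*(-15)))**3 = (-2*(-5 + 75))**3 = (-2*70)**3 = (-140)**3 = -2744000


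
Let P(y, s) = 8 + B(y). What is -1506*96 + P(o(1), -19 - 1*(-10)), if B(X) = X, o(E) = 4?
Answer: -144564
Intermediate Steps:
P(y, s) = 8 + y
-1506*96 + P(o(1), -19 - 1*(-10)) = -1506*96 + (8 + 4) = -144576 + 12 = -144564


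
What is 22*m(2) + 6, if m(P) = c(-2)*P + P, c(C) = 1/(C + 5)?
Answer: 194/3 ≈ 64.667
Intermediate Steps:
c(C) = 1/(5 + C)
m(P) = 4*P/3 (m(P) = P/(5 - 2) + P = P/3 + P = 4*P/3)
22*m(2) + 6 = 22*((4/3)*2) + 6 = 22*(8/3) + 6 = 176/3 + 6 = 194/3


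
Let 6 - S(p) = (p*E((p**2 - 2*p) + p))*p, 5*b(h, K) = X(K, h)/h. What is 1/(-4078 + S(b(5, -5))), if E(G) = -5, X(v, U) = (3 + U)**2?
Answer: -125/504904 ≈ -0.00024757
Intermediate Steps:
b(h, K) = (3 + h)**2/(5*h) (b(h, K) = ((3 + h)**2/h)/5 = (3 + h)**2/(5*h))
S(p) = 6 + 5*p**2 (S(p) = 6 - p*(-5)*p = 6 - (-5*p)*p = 6 - (-5)*p**2 = 6 + 5*p**2)
1/(-4078 + S(b(5, -5))) = 1/(-4078 + (6 + 5*((1/5)*(3 + 5)**2/5)**2)) = 1/(-4078 + (6 + 5*((1/5)*(1/5)*8**2)**2)) = 1/(-4078 + (6 + 5*((1/5)*(1/5)*64)**2)) = 1/(-4078 + (6 + 5*(64/25)**2)) = 1/(-4078 + (6 + 5*(4096/625))) = 1/(-4078 + (6 + 4096/125)) = 1/(-4078 + 4846/125) = 1/(-504904/125) = -125/504904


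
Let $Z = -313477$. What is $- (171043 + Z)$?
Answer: $142434$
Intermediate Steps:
$- (171043 + Z) = - (171043 - 313477) = \left(-1\right) \left(-142434\right) = 142434$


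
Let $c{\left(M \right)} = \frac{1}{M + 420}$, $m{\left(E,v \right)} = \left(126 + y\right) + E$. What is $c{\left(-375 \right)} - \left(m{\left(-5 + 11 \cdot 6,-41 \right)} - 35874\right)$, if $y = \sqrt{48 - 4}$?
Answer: $\frac{1605916}{45} - 2 \sqrt{11} \approx 35680.0$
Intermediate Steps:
$y = 2 \sqrt{11}$ ($y = \sqrt{44} = 2 \sqrt{11} \approx 6.6332$)
$m{\left(E,v \right)} = 126 + E + 2 \sqrt{11}$ ($m{\left(E,v \right)} = \left(126 + 2 \sqrt{11}\right) + E = 126 + E + 2 \sqrt{11}$)
$c{\left(M \right)} = \frac{1}{420 + M}$
$c{\left(-375 \right)} - \left(m{\left(-5 + 11 \cdot 6,-41 \right)} - 35874\right) = \frac{1}{420 - 375} - \left(\left(126 + \left(-5 + 11 \cdot 6\right) + 2 \sqrt{11}\right) - 35874\right) = \frac{1}{45} - \left(\left(126 + \left(-5 + 66\right) + 2 \sqrt{11}\right) - 35874\right) = \frac{1}{45} - \left(\left(126 + 61 + 2 \sqrt{11}\right) - 35874\right) = \frac{1}{45} - \left(\left(187 + 2 \sqrt{11}\right) - 35874\right) = \frac{1}{45} - \left(-35687 + 2 \sqrt{11}\right) = \frac{1}{45} + \left(35687 - 2 \sqrt{11}\right) = \frac{1605916}{45} - 2 \sqrt{11}$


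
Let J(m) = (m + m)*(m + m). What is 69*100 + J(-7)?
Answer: 7096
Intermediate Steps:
J(m) = 4*m² (J(m) = (2*m)*(2*m) = 4*m²)
69*100 + J(-7) = 69*100 + 4*(-7)² = 6900 + 4*49 = 6900 + 196 = 7096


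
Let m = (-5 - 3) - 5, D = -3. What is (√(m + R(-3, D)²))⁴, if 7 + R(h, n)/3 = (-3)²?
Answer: 529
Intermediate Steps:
R(h, n) = 6 (R(h, n) = -21 + 3*(-3)² = -21 + 3*9 = -21 + 27 = 6)
m = -13 (m = -8 - 5 = -13)
(√(m + R(-3, D)²))⁴ = (√(-13 + 6²))⁴ = (√(-13 + 36))⁴ = (√23)⁴ = 529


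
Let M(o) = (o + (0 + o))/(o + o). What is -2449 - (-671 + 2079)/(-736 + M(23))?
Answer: -1798607/735 ≈ -2447.1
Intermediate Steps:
M(o) = 1 (M(o) = (o + o)/((2*o)) = (2*o)*(1/(2*o)) = 1)
-2449 - (-671 + 2079)/(-736 + M(23)) = -2449 - (-671 + 2079)/(-736 + 1) = -2449 - 1408/(-735) = -2449 - 1408*(-1)/735 = -2449 - 1*(-1408/735) = -2449 + 1408/735 = -1798607/735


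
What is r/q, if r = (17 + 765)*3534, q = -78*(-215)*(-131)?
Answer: -460598/366145 ≈ -1.2580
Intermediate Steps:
q = -2196870 (q = 16770*(-131) = -2196870)
r = 2763588 (r = 782*3534 = 2763588)
r/q = 2763588/(-2196870) = 2763588*(-1/2196870) = -460598/366145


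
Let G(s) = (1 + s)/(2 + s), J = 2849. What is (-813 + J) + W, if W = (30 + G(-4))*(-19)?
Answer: 2875/2 ≈ 1437.5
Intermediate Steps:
G(s) = (1 + s)/(2 + s)
W = -1197/2 (W = (30 + (1 - 4)/(2 - 4))*(-19) = (30 - 3/(-2))*(-19) = (30 - ½*(-3))*(-19) = (30 + 3/2)*(-19) = (63/2)*(-19) = -1197/2 ≈ -598.50)
(-813 + J) + W = (-813 + 2849) - 1197/2 = 2036 - 1197/2 = 2875/2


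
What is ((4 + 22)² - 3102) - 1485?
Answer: -3911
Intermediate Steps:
((4 + 22)² - 3102) - 1485 = (26² - 3102) - 1485 = (676 - 3102) - 1485 = -2426 - 1485 = -3911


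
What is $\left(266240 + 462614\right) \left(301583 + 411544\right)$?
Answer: $519765466458$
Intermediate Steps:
$\left(266240 + 462614\right) \left(301583 + 411544\right) = 728854 \cdot 713127 = 519765466458$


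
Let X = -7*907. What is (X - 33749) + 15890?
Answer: -24208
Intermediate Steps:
X = -6349
(X - 33749) + 15890 = (-6349 - 33749) + 15890 = -40098 + 15890 = -24208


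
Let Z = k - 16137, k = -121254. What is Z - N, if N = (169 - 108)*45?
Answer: -140136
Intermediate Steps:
Z = -137391 (Z = -121254 - 16137 = -137391)
N = 2745 (N = 61*45 = 2745)
Z - N = -137391 - 1*2745 = -137391 - 2745 = -140136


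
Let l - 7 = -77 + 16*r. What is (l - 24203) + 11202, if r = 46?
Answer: -12335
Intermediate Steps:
l = 666 (l = 7 + (-77 + 16*46) = 7 + (-77 + 736) = 7 + 659 = 666)
(l - 24203) + 11202 = (666 - 24203) + 11202 = -23537 + 11202 = -12335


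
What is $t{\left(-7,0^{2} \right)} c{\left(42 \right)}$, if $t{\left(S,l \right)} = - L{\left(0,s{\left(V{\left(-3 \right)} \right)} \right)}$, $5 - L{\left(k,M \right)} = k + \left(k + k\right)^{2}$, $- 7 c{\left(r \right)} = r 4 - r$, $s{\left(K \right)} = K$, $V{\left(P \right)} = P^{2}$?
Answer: $90$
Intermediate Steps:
$c{\left(r \right)} = - \frac{3 r}{7}$ ($c{\left(r \right)} = - \frac{r 4 - r}{7} = - \frac{4 r - r}{7} = - \frac{3 r}{7}$)
$L{\left(k,M \right)} = 5 - k - 4 k^{2}$ ($L{\left(k,M \right)} = 5 - \left(k + \left(k + k\right)^{2}\right) = 5 - \left(k + \left(2 k\right)^{2}\right) = 5 - \left(k + 4 k^{2}\right) = 5 - k - 4 k^{2}$)
$t{\left(S,l \right)} = -5$ ($t{\left(S,l \right)} = - (5 - 0 - 4 \cdot 0^{2}) = - (5 + 0 - 0) = - (5 + 0 + 0) = \left(-1\right) 5 = -5$)
$t{\left(-7,0^{2} \right)} c{\left(42 \right)} = - 5 \left(\left(- \frac{3}{7}\right) 42\right) = \left(-5\right) \left(-18\right) = 90$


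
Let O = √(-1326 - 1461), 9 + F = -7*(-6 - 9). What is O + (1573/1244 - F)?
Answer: -117851/1244 + I*√2787 ≈ -94.735 + 52.792*I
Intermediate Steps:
F = 96 (F = -9 - 7*(-6 - 9) = -9 - 7*(-15) = -9 + 105 = 96)
O = I*√2787 (O = √(-2787) = I*√2787 ≈ 52.792*I)
O + (1573/1244 - F) = I*√2787 + (1573/1244 - 1*96) = I*√2787 + (1573*(1/1244) - 96) = I*√2787 + (1573/1244 - 96) = I*√2787 - 117851/1244 = -117851/1244 + I*√2787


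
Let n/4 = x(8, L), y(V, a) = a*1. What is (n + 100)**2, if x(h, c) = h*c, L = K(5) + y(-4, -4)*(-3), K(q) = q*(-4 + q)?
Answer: 414736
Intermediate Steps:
y(V, a) = a
L = 17 (L = 5*(-4 + 5) - 4*(-3) = 5*1 + 12 = 5 + 12 = 17)
x(h, c) = c*h
n = 544 (n = 4*(17*8) = 4*136 = 544)
(n + 100)**2 = (544 + 100)**2 = 644**2 = 414736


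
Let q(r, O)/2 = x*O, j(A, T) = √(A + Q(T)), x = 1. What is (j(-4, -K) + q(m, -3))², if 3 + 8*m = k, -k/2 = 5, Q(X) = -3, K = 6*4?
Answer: (6 - I*√7)² ≈ 29.0 - 31.749*I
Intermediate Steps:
K = 24
j(A, T) = √(-3 + A) (j(A, T) = √(A - 3) = √(-3 + A))
k = -10 (k = -2*5 = -10)
m = -13/8 (m = -3/8 + (⅛)*(-10) = -3/8 - 5/4 = -13/8 ≈ -1.6250)
q(r, O) = 2*O (q(r, O) = 2*(1*O) = 2*O)
(j(-4, -K) + q(m, -3))² = (√(-3 - 4) + 2*(-3))² = (√(-7) - 6)² = (I*√7 - 6)² = (-6 + I*√7)²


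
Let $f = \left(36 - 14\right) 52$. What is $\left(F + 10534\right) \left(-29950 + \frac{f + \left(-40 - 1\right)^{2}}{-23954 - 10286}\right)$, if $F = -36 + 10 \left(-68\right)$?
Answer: $- \frac{1006826891985}{3424} \approx -2.9405 \cdot 10^{8}$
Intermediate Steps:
$f = 1144$ ($f = 22 \cdot 52 = 1144$)
$F = -716$ ($F = -36 - 680 = -716$)
$\left(F + 10534\right) \left(-29950 + \frac{f + \left(-40 - 1\right)^{2}}{-23954 - 10286}\right) = \left(-716 + 10534\right) \left(-29950 + \frac{1144 + \left(-40 - 1\right)^{2}}{-23954 - 10286}\right) = 9818 \left(-29950 + \frac{1144 + \left(-41\right)^{2}}{-34240}\right) = 9818 \left(-29950 + \left(1144 + 1681\right) \left(- \frac{1}{34240}\right)\right) = 9818 \left(-29950 + 2825 \left(- \frac{1}{34240}\right)\right) = 9818 \left(-29950 - \frac{565}{6848}\right) = 9818 \left(- \frac{205098165}{6848}\right) = - \frac{1006826891985}{3424}$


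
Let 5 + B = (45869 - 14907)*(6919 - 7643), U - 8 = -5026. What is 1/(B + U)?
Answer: -1/22421511 ≈ -4.4600e-8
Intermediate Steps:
U = -5018 (U = 8 - 5026 = -5018)
B = -22416493 (B = -5 + (45869 - 14907)*(6919 - 7643) = -5 + 30962*(-724) = -5 - 22416488 = -22416493)
1/(B + U) = 1/(-22416493 - 5018) = 1/(-22421511) = -1/22421511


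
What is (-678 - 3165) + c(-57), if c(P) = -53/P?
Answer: -218998/57 ≈ -3842.1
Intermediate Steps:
(-678 - 3165) + c(-57) = (-678 - 3165) - 53/(-57) = -3843 - 53*(-1/57) = -3843 + 53/57 = -218998/57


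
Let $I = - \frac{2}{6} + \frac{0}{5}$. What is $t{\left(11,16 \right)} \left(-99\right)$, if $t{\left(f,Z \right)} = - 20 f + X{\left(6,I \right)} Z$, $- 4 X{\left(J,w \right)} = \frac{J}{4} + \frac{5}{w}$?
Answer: $16434$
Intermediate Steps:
$I = - \frac{1}{3}$ ($I = \left(-2\right) \frac{1}{6} + 0 \cdot \frac{1}{5} = - \frac{1}{3} + 0 = - \frac{1}{3} \approx -0.33333$)
$X{\left(J,w \right)} = - \frac{5}{4 w} - \frac{J}{16}$ ($X{\left(J,w \right)} = - \frac{\frac{J}{4} + \frac{5}{w}}{4} = - \frac{\frac{5}{w} + \frac{J}{4}}{4} = - \frac{5}{4 w} - \frac{J}{16}$)
$t{\left(f,Z \right)} = - 20 f + \frac{27 Z}{8}$ ($t{\left(f,Z \right)} = - 20 f + \frac{-20 - 6 \left(- \frac{1}{3}\right)}{16 \left(- \frac{1}{3}\right)} Z = - 20 f + \frac{1}{16} \left(-3\right) \left(-20 + 2\right) Z = - 20 f + \frac{1}{16} \left(-3\right) \left(-18\right) Z = - 20 f + \frac{27 Z}{8}$)
$t{\left(11,16 \right)} \left(-99\right) = \left(\left(-20\right) 11 + \frac{27}{8} \cdot 16\right) \left(-99\right) = \left(-220 + 54\right) \left(-99\right) = \left(-166\right) \left(-99\right) = 16434$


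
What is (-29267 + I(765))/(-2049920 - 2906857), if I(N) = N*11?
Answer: 20852/4956777 ≈ 0.0042068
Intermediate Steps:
I(N) = 11*N
(-29267 + I(765))/(-2049920 - 2906857) = (-29267 + 11*765)/(-2049920 - 2906857) = (-29267 + 8415)/(-4956777) = -20852*(-1/4956777) = 20852/4956777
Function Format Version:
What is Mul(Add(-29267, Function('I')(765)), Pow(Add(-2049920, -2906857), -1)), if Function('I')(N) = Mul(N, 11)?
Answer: Rational(20852, 4956777) ≈ 0.0042068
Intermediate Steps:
Function('I')(N) = Mul(11, N)
Mul(Add(-29267, Function('I')(765)), Pow(Add(-2049920, -2906857), -1)) = Mul(Add(-29267, Mul(11, 765)), Pow(Add(-2049920, -2906857), -1)) = Mul(Add(-29267, 8415), Pow(-4956777, -1)) = Mul(-20852, Rational(-1, 4956777)) = Rational(20852, 4956777)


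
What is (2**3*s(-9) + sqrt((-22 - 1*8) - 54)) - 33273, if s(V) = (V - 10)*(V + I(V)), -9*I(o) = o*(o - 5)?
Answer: -29777 + 2*I*sqrt(21) ≈ -29777.0 + 9.1651*I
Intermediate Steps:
I(o) = -o*(-5 + o)/9 (I(o) = -o*(o - 5)/9 = -o*(-5 + o)/9)
s(V) = (-10 + V)*(V + V*(5 - V)/9) (s(V) = (V - 10)*(V + V*(5 - V)/9) = (-10 + V)*(V + V*(5 - V)/9))
(2**3*s(-9) + sqrt((-22 - 1*8) - 54)) - 33273 = (2**3*((1/9)*(-9)*(-140 - 1*(-9)**2 + 24*(-9))) + sqrt((-22 - 1*8) - 54)) - 33273 = (8*((1/9)*(-9)*(-140 - 1*81 - 216)) + sqrt((-22 - 8) - 54)) - 33273 = (8*((1/9)*(-9)*(-140 - 81 - 216)) + sqrt(-30 - 54)) - 33273 = (8*((1/9)*(-9)*(-437)) + sqrt(-84)) - 33273 = (8*437 + 2*I*sqrt(21)) - 33273 = (3496 + 2*I*sqrt(21)) - 33273 = -29777 + 2*I*sqrt(21)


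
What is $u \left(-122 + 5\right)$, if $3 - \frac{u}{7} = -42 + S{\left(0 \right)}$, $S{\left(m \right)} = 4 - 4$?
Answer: $-36855$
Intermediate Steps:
$S{\left(m \right)} = 0$ ($S{\left(m \right)} = 4 - 4 = 0$)
$u = 315$ ($u = 21 - 7 \left(-42 + 0\right) = 21 - -294 = 21 + 294 = 315$)
$u \left(-122 + 5\right) = 315 \left(-122 + 5\right) = 315 \left(-117\right) = -36855$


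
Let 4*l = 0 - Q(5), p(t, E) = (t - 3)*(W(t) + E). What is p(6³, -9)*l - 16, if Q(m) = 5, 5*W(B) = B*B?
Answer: -9928207/4 ≈ -2.4821e+6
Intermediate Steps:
W(B) = B²/5 (W(B) = (B*B)/5 = B²/5)
p(t, E) = (-3 + t)*(E + t²/5) (p(t, E) = (t - 3)*(t²/5 + E) = (-3 + t)*(E + t²/5))
l = -5/4 (l = (0 - 1*5)/4 = (0 - 5)/4 = (¼)*(-5) = -5/4 ≈ -1.2500)
p(6³, -9)*l - 16 = (-3*(-9) - 3*(6³)²/5 + (6³)³/5 - 9*6³)*(-5/4) - 16 = (27 - ⅗*216² + (⅕)*216³ - 9*216)*(-5/4) - 16 = (27 - ⅗*46656 + (⅕)*10077696 - 1944)*(-5/4) - 16 = (27 - 139968/5 + 10077696/5 - 1944)*(-5/4) - 16 = (9928143/5)*(-5/4) - 16 = -9928143/4 - 16 = -9928207/4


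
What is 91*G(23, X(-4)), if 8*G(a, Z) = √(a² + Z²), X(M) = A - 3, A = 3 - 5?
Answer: 91*√554/8 ≈ 267.74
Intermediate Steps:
A = -2
X(M) = -5 (X(M) = -2 - 3 = -5)
G(a, Z) = √(Z² + a²)/8 (G(a, Z) = √(a² + Z²)/8 = √(Z² + a²)/8)
91*G(23, X(-4)) = 91*(√((-5)² + 23²)/8) = 91*(√(25 + 529)/8) = 91*(√554/8) = 91*√554/8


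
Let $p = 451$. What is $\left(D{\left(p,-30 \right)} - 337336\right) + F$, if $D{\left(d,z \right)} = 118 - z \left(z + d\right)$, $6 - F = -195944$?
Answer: $-128638$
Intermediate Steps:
$F = 195950$ ($F = 6 - -195944 = 6 + 195944 = 195950$)
$D{\left(d,z \right)} = 118 - z \left(d + z\right)$
$\left(D{\left(p,-30 \right)} - 337336\right) + F = \left(\left(118 - \left(-30\right)^{2} - 451 \left(-30\right)\right) - 337336\right) + 195950 = \left(\left(118 - 900 + 13530\right) - 337336\right) + 195950 = \left(12748 - 337336\right) + 195950 = -324588 + 195950 = -128638$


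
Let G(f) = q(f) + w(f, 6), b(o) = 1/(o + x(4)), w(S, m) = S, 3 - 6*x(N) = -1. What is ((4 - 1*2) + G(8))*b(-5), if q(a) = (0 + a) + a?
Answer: -6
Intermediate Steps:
x(N) = ⅔ (x(N) = ½ - ⅙*(-1) = ½ + ⅙ = ⅔)
q(a) = 2*a (q(a) = a + a = 2*a)
b(o) = 1/(⅔ + o) (b(o) = 1/(o + ⅔) = 1/(⅔ + o))
G(f) = 3*f (G(f) = 2*f + f = 3*f)
((4 - 1*2) + G(8))*b(-5) = ((4 - 1*2) + 3*8)*(3/(2 + 3*(-5))) = ((4 - 2) + 24)*(3/(2 - 15)) = (2 + 24)*(3/(-13)) = 26*(3*(-1/13)) = 26*(-3/13) = -6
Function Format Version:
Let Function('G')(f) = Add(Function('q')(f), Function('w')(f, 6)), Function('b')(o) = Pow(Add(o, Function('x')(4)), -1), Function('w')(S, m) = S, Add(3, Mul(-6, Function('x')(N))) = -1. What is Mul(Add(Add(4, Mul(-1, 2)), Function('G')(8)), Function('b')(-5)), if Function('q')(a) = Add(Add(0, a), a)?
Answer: -6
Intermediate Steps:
Function('x')(N) = Rational(2, 3) (Function('x')(N) = Add(Rational(1, 2), Mul(Rational(-1, 6), -1)) = Add(Rational(1, 2), Rational(1, 6)) = Rational(2, 3))
Function('q')(a) = Mul(2, a) (Function('q')(a) = Add(a, a) = Mul(2, a))
Function('b')(o) = Pow(Add(Rational(2, 3), o), -1) (Function('b')(o) = Pow(Add(o, Rational(2, 3)), -1) = Pow(Add(Rational(2, 3), o), -1))
Function('G')(f) = Mul(3, f) (Function('G')(f) = Add(Mul(2, f), f) = Mul(3, f))
Mul(Add(Add(4, Mul(-1, 2)), Function('G')(8)), Function('b')(-5)) = Mul(Add(Add(4, Mul(-1, 2)), Mul(3, 8)), Mul(3, Pow(Add(2, Mul(3, -5)), -1))) = Mul(Add(Add(4, -2), 24), Mul(3, Pow(Add(2, -15), -1))) = Mul(Add(2, 24), Mul(3, Pow(-13, -1))) = Mul(26, Mul(3, Rational(-1, 13))) = Mul(26, Rational(-3, 13)) = -6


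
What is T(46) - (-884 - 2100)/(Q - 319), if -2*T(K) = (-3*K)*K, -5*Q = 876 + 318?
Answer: 8837366/2789 ≈ 3168.6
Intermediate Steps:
Q = -1194/5 (Q = -(876 + 318)/5 = -1/5*1194 = -1194/5 ≈ -238.80)
T(K) = 3*K**2/2 (T(K) = -(-3*K)*K/2 = -(-3)*K**2/2 = 3*K**2/2)
T(46) - (-884 - 2100)/(Q - 319) = (3/2)*46**2 - (-884 - 2100)/(-1194/5 - 319) = (3/2)*2116 - (-2984)/(-2789/5) = 3174 - (-2984)*(-5)/2789 = 3174 - 1*14920/2789 = 3174 - 14920/2789 = 8837366/2789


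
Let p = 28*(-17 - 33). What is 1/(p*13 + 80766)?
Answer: 1/62566 ≈ 1.5983e-5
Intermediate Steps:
p = -1400 (p = 28*(-50) = -1400)
1/(p*13 + 80766) = 1/(-1400*13 + 80766) = 1/(-18200 + 80766) = 1/62566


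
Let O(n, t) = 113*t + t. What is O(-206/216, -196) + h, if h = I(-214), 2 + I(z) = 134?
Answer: -22212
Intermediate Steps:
O(n, t) = 114*t
I(z) = 132 (I(z) = -2 + 134 = 132)
h = 132
O(-206/216, -196) + h = 114*(-196) + 132 = -22344 + 132 = -22212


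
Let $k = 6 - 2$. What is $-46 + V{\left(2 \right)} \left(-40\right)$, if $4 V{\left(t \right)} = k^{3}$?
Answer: $-686$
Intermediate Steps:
$k = 4$ ($k = 6 - 2 = 4$)
$V{\left(t \right)} = 16$ ($V{\left(t \right)} = \frac{4^{3}}{4} = \frac{1}{4} \cdot 64 = 16$)
$-46 + V{\left(2 \right)} \left(-40\right) = -46 + 16 \left(-40\right) = -46 - 640 = -686$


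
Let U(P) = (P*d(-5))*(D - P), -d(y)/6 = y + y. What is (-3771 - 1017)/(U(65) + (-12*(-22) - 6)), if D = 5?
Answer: 798/38957 ≈ 0.020484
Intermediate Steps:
d(y) = -12*y (d(y) = -6*(y + y) = -12*y)
U(P) = 60*P*(5 - P) (U(P) = (P*(-12*(-5)))*(5 - P) = (P*60)*(5 - P) = (60*P)*(5 - P) = 60*P*(5 - P))
(-3771 - 1017)/(U(65) + (-12*(-22) - 6)) = (-3771 - 1017)/(60*65*(5 - 1*65) + (-12*(-22) - 6)) = -4788/(60*65*(5 - 65) + (264 - 6)) = -4788/(60*65*(-60) + 258) = -4788/(-234000 + 258) = -4788/(-233742) = -4788*(-1/233742) = 798/38957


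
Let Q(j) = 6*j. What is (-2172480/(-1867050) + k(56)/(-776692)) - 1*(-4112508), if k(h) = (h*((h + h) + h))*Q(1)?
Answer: 7099575228787484/1726336665 ≈ 4.1125e+6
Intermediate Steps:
k(h) = 18*h² (k(h) = (h*((h + h) + h))*(6*1) = (h*(2*h + h))*6 = (h*(3*h))*6 = (3*h²)*6 = 18*h²)
(-2172480/(-1867050) + k(56)/(-776692)) - 1*(-4112508) = (-2172480/(-1867050) + (18*56²)/(-776692)) - 1*(-4112508) = (-2172480*(-1/1867050) + (18*3136)*(-1/776692)) + 4112508 = (72416/62235 + 56448*(-1/776692)) + 4112508 = (72416/62235 - 2016/27739) + 4112508 = 1883281664/1726336665 + 4112508 = 7099575228787484/1726336665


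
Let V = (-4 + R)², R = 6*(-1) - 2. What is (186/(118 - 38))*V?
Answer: 1674/5 ≈ 334.80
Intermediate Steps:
R = -8 (R = -6 - 2 = -8)
V = 144 (V = (-4 - 8)² = (-12)² = 144)
(186/(118 - 38))*V = (186/(118 - 38))*144 = (186/80)*144 = ((1/80)*186)*144 = (93/40)*144 = 1674/5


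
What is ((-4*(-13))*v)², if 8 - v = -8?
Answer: 692224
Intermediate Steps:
v = 16 (v = 8 - 1*(-8) = 8 + 8 = 16)
((-4*(-13))*v)² = (-4*(-13)*16)² = (52*16)² = 832² = 692224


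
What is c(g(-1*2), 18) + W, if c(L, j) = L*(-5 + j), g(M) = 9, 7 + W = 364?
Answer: 474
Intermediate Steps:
W = 357 (W = -7 + 364 = 357)
c(g(-1*2), 18) + W = 9*(-5 + 18) + 357 = 9*13 + 357 = 117 + 357 = 474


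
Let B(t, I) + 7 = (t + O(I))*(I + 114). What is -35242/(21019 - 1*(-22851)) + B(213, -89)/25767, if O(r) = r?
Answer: -128731784/188399715 ≈ -0.68329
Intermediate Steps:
B(t, I) = -7 + (114 + I)*(I + t) (B(t, I) = -7 + (t + I)*(I + 114) = -7 + (I + t)*(114 + I) = -7 + (114 + I)*(I + t))
-35242/(21019 - 1*(-22851)) + B(213, -89)/25767 = -35242/(21019 - 1*(-22851)) + (-7 + (-89)**2 + 114*(-89) + 114*213 - 89*213)/25767 = -35242/(21019 + 22851) + (-7 + 7921 - 10146 + 24282 - 18957)*(1/25767) = -35242/43870 + 3093*(1/25767) = -35242*1/43870 + 1031/8589 = -17621/21935 + 1031/8589 = -128731784/188399715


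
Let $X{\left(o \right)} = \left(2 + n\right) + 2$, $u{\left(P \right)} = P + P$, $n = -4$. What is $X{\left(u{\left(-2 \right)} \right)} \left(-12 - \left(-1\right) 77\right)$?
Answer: $0$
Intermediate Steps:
$u{\left(P \right)} = 2 P$
$X{\left(o \right)} = 0$ ($X{\left(o \right)} = \left(2 - 4\right) + 2 = -2 + 2 = 0$)
$X{\left(u{\left(-2 \right)} \right)} \left(-12 - \left(-1\right) 77\right) = 0 \left(-12 - \left(-1\right) 77\right) = 0 \left(-12 - -77\right) = 0 \left(-12 + 77\right) = 0 \cdot 65 = 0$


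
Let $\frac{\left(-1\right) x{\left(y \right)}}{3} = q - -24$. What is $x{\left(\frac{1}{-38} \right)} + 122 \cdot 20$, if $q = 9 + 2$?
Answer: $2335$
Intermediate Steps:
$q = 11$
$x{\left(y \right)} = -105$ ($x{\left(y \right)} = - 3 \left(11 - -24\right) = - 3 \left(11 + 24\right) = \left(-3\right) 35 = -105$)
$x{\left(\frac{1}{-38} \right)} + 122 \cdot 20 = -105 + 122 \cdot 20 = -105 + 2440 = 2335$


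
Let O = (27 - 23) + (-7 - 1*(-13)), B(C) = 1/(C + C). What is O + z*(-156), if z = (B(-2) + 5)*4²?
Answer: -11846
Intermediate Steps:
B(C) = 1/(2*C)
O = 10 (O = 4 + (-7 + 13) = 4 + 6 = 10)
z = 76 (z = ((½)/(-2) + 5)*4² = ((½)*(-½) + 5)*16 = (-¼ + 5)*16 = (19/4)*16 = 76)
O + z*(-156) = 10 + 76*(-156) = 10 - 11856 = -11846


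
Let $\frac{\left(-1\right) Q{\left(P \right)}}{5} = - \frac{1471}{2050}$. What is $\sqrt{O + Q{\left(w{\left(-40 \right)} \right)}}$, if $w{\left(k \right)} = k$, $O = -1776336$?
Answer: $\frac{i \sqrt{298601478490}}{410} \approx 1332.8 i$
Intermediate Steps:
$Q{\left(P \right)} = \frac{1471}{410}$ ($Q{\left(P \right)} = - 5 \left(- \frac{1471}{2050}\right) = - 5 \left(\left(-1471\right) \frac{1}{2050}\right) = \left(-5\right) \left(- \frac{1471}{2050}\right) = \frac{1471}{410}$)
$\sqrt{O + Q{\left(w{\left(-40 \right)} \right)}} = \sqrt{-1776336 + \frac{1471}{410}} = \sqrt{- \frac{728296289}{410}} = \frac{i \sqrt{298601478490}}{410}$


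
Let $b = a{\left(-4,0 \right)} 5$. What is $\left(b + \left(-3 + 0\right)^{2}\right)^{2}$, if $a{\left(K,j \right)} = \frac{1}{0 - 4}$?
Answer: $\frac{961}{16} \approx 60.063$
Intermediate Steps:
$a{\left(K,j \right)} = - \frac{1}{4}$ ($a{\left(K,j \right)} = \frac{1}{-4} = - \frac{1}{4}$)
$b = - \frac{5}{4}$ ($b = \left(- \frac{1}{4}\right) 5 = - \frac{5}{4} \approx -1.25$)
$\left(b + \left(-3 + 0\right)^{2}\right)^{2} = \left(- \frac{5}{4} + \left(-3 + 0\right)^{2}\right)^{2} = \left(- \frac{5}{4} + \left(-3\right)^{2}\right)^{2} = \left(- \frac{5}{4} + 9\right)^{2} = \left(\frac{31}{4}\right)^{2} = \frac{961}{16}$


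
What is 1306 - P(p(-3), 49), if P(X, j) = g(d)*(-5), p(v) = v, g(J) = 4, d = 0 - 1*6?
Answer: 1326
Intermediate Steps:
d = -6 (d = 0 - 6 = -6)
P(X, j) = -20 (P(X, j) = 4*(-5) = -20)
1306 - P(p(-3), 49) = 1306 - 1*(-20) = 1306 + 20 = 1326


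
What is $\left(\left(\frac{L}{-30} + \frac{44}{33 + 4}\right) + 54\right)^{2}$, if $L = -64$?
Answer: $\frac{1012130596}{308025} \approx 3285.9$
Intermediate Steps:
$\left(\left(\frac{L}{-30} + \frac{44}{33 + 4}\right) + 54\right)^{2} = \left(\left(- \frac{64}{-30} + \frac{44}{33 + 4}\right) + 54\right)^{2} = \left(\left(\left(-64\right) \left(- \frac{1}{30}\right) + \frac{44}{37}\right) + 54\right)^{2} = \left(\left(\frac{32}{15} + 44 \cdot \frac{1}{37}\right) + 54\right)^{2} = \left(\left(\frac{32}{15} + \frac{44}{37}\right) + 54\right)^{2} = \left(\frac{1844}{555} + 54\right)^{2} = \left(\frac{31814}{555}\right)^{2} = \frac{1012130596}{308025}$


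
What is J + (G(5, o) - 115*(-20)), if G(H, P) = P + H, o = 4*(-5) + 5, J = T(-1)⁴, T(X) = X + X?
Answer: 2306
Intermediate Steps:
T(X) = 2*X
J = 16 (J = (2*(-1))⁴ = (-2)⁴ = 16)
o = -15 (o = -20 + 5 = -15)
G(H, P) = H + P
J + (G(5, o) - 115*(-20)) = 16 + ((5 - 15) - 115*(-20)) = 16 + (-10 + 2300) = 16 + 2290 = 2306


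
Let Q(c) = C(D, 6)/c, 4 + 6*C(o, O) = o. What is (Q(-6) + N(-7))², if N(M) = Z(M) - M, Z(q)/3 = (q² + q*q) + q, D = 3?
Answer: 101626561/1296 ≈ 78416.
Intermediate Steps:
C(o, O) = -⅔ + o/6
Z(q) = 3*q + 6*q² (Z(q) = 3*((q² + q*q) + q) = 3*((q² + q²) + q) = 3*(2*q² + q) = 3*(q + 2*q²) = 3*q + 6*q²)
Q(c) = -1/(6*c) (Q(c) = (-⅔ + (⅙)*3)/c = (-⅔ + ½)/c = -1/(6*c))
N(M) = -M + 3*M*(1 + 2*M) (N(M) = 3*M*(1 + 2*M) - M = -M + 3*M*(1 + 2*M))
(Q(-6) + N(-7))² = (-⅙/(-6) + 2*(-7)*(1 + 3*(-7)))² = (-⅙*(-⅙) + 2*(-7)*(1 - 21))² = (1/36 + 2*(-7)*(-20))² = (1/36 + 280)² = (10081/36)² = 101626561/1296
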